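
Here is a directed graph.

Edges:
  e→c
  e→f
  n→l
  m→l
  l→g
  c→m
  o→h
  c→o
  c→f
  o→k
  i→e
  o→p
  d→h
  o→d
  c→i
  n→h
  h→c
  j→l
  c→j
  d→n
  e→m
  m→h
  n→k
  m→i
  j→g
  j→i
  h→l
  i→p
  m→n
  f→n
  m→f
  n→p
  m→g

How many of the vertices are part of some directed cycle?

10

A vertex is on a directed cycle iff it belongs to a strongly connected component of size ≥ 2 (or has a self-loop).
The vertices on cycles are {c, d, e, f, h, i, j, m, n, o} — 10 in total.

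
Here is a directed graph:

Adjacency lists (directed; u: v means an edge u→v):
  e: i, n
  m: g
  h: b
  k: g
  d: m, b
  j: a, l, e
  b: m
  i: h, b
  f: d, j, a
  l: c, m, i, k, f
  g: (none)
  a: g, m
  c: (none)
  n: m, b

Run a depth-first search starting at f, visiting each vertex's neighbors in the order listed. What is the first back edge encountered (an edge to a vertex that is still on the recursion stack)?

l->f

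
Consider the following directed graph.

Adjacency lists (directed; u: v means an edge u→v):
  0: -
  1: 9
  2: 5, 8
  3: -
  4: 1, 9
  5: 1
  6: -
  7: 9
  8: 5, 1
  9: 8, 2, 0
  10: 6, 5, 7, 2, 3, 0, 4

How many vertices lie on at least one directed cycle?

5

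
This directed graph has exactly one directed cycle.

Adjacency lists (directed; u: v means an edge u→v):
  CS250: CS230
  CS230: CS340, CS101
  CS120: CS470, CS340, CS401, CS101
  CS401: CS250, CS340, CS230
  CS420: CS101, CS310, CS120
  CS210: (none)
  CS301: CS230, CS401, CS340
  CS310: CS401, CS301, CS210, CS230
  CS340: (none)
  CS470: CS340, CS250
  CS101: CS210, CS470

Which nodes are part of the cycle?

CS101, CS230, CS250, CS470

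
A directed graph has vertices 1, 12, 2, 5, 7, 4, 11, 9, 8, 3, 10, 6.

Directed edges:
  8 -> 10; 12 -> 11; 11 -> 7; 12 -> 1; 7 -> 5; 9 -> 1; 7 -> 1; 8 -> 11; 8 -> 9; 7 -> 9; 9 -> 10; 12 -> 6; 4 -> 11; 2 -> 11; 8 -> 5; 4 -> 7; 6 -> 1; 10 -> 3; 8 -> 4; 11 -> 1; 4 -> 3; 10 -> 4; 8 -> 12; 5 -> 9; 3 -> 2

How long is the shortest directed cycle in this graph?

For each vertex v, BFS finds the shortest path from v back to v.
The shortest such closed walk is 10 → 4 → 7 → 9 → 10, length 4.

4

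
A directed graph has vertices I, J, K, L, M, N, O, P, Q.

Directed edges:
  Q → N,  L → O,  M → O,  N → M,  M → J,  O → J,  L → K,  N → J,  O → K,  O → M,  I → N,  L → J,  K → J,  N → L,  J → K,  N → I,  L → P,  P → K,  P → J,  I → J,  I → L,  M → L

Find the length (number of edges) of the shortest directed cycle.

2

For each vertex v, BFS finds the shortest path from v back to v.
The shortest such closed walk is N → I → N, length 2.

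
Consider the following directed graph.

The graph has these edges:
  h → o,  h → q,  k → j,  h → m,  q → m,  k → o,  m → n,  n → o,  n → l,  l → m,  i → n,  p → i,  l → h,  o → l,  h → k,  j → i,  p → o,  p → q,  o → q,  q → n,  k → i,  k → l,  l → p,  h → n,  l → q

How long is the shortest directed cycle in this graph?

For each vertex v, BFS finds the shortest path from v back to v.
The shortest such closed walk is l → q → n → l, length 3.

3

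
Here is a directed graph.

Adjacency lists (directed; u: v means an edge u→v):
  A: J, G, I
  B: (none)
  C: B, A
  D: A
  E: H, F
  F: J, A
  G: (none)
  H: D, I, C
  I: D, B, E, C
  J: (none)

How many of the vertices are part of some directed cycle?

A vertex is on a directed cycle iff it belongs to a strongly connected component of size ≥ 2 (or has a self-loop).
The vertices on cycles are {A, C, D, E, F, H, I} — 7 in total.

7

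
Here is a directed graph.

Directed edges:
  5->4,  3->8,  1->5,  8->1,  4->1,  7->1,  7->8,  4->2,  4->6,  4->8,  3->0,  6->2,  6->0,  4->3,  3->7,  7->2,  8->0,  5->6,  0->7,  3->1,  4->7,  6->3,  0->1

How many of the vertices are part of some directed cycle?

8

A vertex is on a directed cycle iff it belongs to a strongly connected component of size ≥ 2 (or has a self-loop).
The vertices on cycles are {0, 1, 3, 4, 5, 6, 7, 8} — 8 in total.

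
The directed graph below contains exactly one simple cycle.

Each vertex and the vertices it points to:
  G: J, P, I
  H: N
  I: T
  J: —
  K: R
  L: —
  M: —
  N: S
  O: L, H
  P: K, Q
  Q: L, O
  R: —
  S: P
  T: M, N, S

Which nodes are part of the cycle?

DFS with gray/black marking from P:
P gray
  K gray
    R gray
    R black
  K black
  Q gray
    L gray
    L black
    O gray
      O→L: L black — skip
      H gray
        N gray
          S gray
            S→P: P is gray → back edge
Back edge closes the cycle P → Q → O → H → N → S → P; its vertices are {H, N, O, P, Q, S}.

H, N, O, P, Q, S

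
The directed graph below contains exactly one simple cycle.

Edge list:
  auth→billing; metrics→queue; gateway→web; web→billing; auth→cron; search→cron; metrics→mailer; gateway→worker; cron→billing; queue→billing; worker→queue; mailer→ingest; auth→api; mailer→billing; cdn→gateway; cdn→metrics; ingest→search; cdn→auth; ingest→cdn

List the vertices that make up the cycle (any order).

cdn, ingest, mailer, metrics

DFS with gray/black marking from ingest:
ingest gray
  cdn gray
    auth gray
      cron gray
        billing gray
        billing black
      cron black
      auth→billing: billing black — skip
      api gray
      api black
    auth black
    gateway gray
      web gray
        web→billing: billing black — skip
      web black
      worker gray
        queue gray
          queue→billing: billing black — skip
        queue black
      worker black
    gateway black
    metrics gray
      mailer gray
        mailer→ingest: ingest is gray → back edge
Back edge closes the cycle ingest → cdn → metrics → mailer → ingest; its vertices are {cdn, ingest, mailer, metrics}.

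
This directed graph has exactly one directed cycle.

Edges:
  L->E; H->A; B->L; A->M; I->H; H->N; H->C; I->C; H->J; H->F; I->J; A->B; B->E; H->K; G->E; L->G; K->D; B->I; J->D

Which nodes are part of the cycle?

A, B, H, I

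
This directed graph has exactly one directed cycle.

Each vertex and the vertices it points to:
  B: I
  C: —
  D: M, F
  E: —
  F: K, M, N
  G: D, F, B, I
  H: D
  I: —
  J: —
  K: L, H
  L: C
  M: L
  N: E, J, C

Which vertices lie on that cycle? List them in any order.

DFS with gray/black marking from F:
F gray
  K gray
    L gray
      C gray
      C black
    L black
    H gray
      D gray
        M gray
          M→L: L black — skip
        M black
        D→F: F is gray → back edge
Back edge closes the cycle F → K → H → D → F; its vertices are {D, F, H, K}.

D, F, H, K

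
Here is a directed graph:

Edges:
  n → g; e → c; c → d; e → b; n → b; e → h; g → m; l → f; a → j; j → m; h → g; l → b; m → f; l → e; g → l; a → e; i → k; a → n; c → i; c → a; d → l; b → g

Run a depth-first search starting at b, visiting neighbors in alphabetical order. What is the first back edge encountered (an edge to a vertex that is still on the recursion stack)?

DFS from b (visiting neighbors in alphabetical order); mark gray on enter, black on exit:
b gray
  g gray
    l gray
      l→b: b is gray → back edge
First back edge: l → b.

l->b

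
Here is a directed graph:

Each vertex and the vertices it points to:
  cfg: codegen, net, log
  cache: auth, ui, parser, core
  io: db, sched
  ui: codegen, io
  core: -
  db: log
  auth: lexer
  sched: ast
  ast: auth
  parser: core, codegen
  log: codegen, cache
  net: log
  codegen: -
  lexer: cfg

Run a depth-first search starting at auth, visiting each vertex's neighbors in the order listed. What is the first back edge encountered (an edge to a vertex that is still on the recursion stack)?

cache→auth

DFS from auth (visiting each vertex's neighbors in the order listed); mark gray on enter, black on exit:
auth gray
  lexer gray
    cfg gray
      codegen gray
      codegen black
      net gray
        log gray
          log→codegen: codegen black — skip
          cache gray
            cache→auth: auth is gray → back edge
First back edge: cache → auth.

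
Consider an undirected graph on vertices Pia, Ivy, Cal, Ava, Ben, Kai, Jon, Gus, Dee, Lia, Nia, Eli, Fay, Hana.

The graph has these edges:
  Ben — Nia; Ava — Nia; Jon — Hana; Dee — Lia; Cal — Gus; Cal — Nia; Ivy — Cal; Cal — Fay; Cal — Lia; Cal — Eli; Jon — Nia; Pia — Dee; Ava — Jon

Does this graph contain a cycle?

Yes

DFS, tracking each vertex's parent; an edge to a visited non-parent vertex closes a cycle.
Start from Gus:
visit Gus (parent –)
  visit Cal (parent Gus)
    visit Ivy (parent Cal)
      Ivy–Cal: parent, skip
    visit Fay (parent Cal)
      Fay–Cal: parent, skip
    visit Lia (parent Cal)
      Lia–Cal: parent, skip
      visit Dee (parent Lia)
        Dee–Lia: parent, skip
        visit Pia (parent Dee)
          Pia–Dee: parent, skip
    Cal–Gus: parent, skip
    visit Eli (parent Cal)
      Eli–Cal: parent, skip
    visit Nia (parent Cal)
      visit Jon (parent Nia)
        visit Hana (parent Jon)
          Hana–Jon: parent, skip
        visit Ava (parent Jon)
          Ava–Jon: parent, skip
          Ava–Nia: Nia visited and ≠ parent → cycle
Cycle: Nia – Jon – Ava – Nia.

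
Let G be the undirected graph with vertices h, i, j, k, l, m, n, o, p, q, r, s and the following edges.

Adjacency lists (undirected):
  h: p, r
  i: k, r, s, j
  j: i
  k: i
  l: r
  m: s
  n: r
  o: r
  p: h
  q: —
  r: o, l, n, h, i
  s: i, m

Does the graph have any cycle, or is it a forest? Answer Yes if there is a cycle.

No

DFS, tracking each vertex's parent; an edge to a visited non-parent vertex closes a cycle.
Start from p:
visit p (parent –)
  visit h (parent p)
    h–p: parent, skip
    visit r (parent h)
      visit o (parent r)
        o–r: parent, skip
      visit l (parent r)
        l–r: parent, skip
      visit n (parent r)
        n–r: parent, skip
      r–h: parent, skip
      visit i (parent r)
        visit k (parent i)
          k–i: parent, skip
        i–r: parent, skip
        visit s (parent i)
          s–i: parent, skip
          visit m (parent s)
            m–s: parent, skip
        visit j (parent i)
          j–i: parent, skip
visit q (parent –)
No non-parent visited neighbor found — the graph is a forest.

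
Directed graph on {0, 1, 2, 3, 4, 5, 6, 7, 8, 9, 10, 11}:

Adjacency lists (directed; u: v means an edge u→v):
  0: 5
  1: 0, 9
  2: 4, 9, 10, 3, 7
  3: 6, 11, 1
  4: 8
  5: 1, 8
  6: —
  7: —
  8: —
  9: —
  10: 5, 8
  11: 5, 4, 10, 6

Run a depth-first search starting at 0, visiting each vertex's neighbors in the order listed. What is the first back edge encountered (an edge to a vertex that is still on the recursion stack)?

DFS from 0 (visiting each vertex's neighbors in the order listed); mark gray on enter, black on exit:
0 gray
  5 gray
    1 gray
      1→0: 0 is gray → back edge
First back edge: 1 → 0.

1->0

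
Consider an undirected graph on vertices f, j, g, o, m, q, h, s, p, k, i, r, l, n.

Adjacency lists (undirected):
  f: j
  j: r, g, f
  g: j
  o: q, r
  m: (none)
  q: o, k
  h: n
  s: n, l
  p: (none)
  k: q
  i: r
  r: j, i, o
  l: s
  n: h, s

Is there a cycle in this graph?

DFS, tracking each vertex's parent; an edge to a visited non-parent vertex closes a cycle.
Start from n:
visit n (parent –)
  visit h (parent n)
    h–n: parent, skip
  visit s (parent n)
    s–n: parent, skip
    visit l (parent s)
      l–s: parent, skip
visit f (parent –)
  visit j (parent f)
    visit r (parent j)
      r–j: parent, skip
      visit i (parent r)
        i–r: parent, skip
      visit o (parent r)
        visit q (parent o)
          q–o: parent, skip
          visit k (parent q)
            k–q: parent, skip
        o–r: parent, skip
    visit g (parent j)
      g–j: parent, skip
    j–f: parent, skip
visit m (parent –)
visit p (parent –)
No non-parent visited neighbor found — the graph is a forest.

No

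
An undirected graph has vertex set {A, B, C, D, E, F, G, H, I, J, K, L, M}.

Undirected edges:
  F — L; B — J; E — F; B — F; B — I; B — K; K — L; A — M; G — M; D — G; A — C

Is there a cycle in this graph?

DFS, tracking each vertex's parent; an edge to a visited non-parent vertex closes a cycle.
Start from C:
visit C (parent –)
  visit A (parent C)
    visit M (parent A)
      M–A: parent, skip
      visit G (parent M)
        visit D (parent G)
          D–G: parent, skip
        G–M: parent, skip
    A–C: parent, skip
visit B (parent –)
  visit I (parent B)
    I–B: parent, skip
  visit J (parent B)
    J–B: parent, skip
  visit F (parent B)
    F–B: parent, skip
    visit L (parent F)
      visit K (parent L)
        K–B: B visited and ≠ parent → cycle
Cycle: B – F – L – K – B.

Yes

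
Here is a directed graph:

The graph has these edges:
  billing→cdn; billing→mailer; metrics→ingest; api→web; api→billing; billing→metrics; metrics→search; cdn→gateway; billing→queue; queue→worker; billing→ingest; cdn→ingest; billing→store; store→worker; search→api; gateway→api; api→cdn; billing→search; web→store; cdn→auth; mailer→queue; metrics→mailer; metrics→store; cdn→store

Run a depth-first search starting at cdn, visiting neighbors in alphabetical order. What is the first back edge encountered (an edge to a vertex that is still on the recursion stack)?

billing→cdn

DFS from cdn (visiting neighbors in alphabetical order); mark gray on enter, black on exit:
cdn gray
  auth gray
  auth black
  gateway gray
    api gray
      billing gray
        billing→cdn: cdn is gray → back edge
First back edge: billing → cdn.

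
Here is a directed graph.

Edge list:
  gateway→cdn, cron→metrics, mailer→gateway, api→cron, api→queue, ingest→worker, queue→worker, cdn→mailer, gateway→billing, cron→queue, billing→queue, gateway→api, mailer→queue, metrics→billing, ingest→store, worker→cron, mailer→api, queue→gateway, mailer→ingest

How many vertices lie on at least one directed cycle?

10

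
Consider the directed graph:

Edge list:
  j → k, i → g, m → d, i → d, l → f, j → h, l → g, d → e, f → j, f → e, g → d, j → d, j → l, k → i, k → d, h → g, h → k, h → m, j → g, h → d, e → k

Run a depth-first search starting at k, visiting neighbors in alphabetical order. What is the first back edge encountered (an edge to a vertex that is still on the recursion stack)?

DFS from k (visiting neighbors in alphabetical order); mark gray on enter, black on exit:
k gray
  d gray
    e gray
      e→k: k is gray → back edge
First back edge: e → k.

e→k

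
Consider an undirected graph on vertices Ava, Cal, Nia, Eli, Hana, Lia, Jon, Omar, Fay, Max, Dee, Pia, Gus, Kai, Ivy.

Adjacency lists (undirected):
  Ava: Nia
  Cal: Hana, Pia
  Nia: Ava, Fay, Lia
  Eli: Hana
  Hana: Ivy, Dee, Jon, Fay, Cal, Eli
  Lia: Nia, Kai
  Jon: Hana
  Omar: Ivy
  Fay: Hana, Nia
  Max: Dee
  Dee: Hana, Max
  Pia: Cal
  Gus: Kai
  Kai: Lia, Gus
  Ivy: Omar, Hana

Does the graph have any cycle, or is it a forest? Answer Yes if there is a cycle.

DFS, tracking each vertex's parent; an edge to a visited non-parent vertex closes a cycle.
Start from Hana:
visit Hana (parent –)
  visit Ivy (parent Hana)
    visit Omar (parent Ivy)
      Omar–Ivy: parent, skip
    Ivy–Hana: parent, skip
  visit Dee (parent Hana)
    Dee–Hana: parent, skip
    visit Max (parent Dee)
      Max–Dee: parent, skip
  visit Jon (parent Hana)
    Jon–Hana: parent, skip
  visit Fay (parent Hana)
    Fay–Hana: parent, skip
    visit Nia (parent Fay)
      visit Ava (parent Nia)
        Ava–Nia: parent, skip
      Nia–Fay: parent, skip
      visit Lia (parent Nia)
        Lia–Nia: parent, skip
        visit Kai (parent Lia)
          Kai–Lia: parent, skip
          visit Gus (parent Kai)
            Gus–Kai: parent, skip
  visit Cal (parent Hana)
    Cal–Hana: parent, skip
    visit Pia (parent Cal)
      Pia–Cal: parent, skip
  visit Eli (parent Hana)
    Eli–Hana: parent, skip
No non-parent visited neighbor found — the graph is a forest.

No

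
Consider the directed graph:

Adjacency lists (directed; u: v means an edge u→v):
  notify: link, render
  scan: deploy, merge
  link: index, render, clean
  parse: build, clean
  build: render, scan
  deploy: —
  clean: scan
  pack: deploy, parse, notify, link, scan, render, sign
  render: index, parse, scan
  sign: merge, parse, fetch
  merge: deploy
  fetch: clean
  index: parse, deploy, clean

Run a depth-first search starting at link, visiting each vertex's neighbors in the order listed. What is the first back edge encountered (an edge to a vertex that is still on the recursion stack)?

render->index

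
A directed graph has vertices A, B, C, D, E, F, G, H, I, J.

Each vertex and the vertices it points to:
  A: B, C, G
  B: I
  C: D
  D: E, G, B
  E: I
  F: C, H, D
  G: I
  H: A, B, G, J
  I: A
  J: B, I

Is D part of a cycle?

D is on a cycle iff D can reach itself via ≥1 edge.
D → E → I → A → C → D — yes.

Yes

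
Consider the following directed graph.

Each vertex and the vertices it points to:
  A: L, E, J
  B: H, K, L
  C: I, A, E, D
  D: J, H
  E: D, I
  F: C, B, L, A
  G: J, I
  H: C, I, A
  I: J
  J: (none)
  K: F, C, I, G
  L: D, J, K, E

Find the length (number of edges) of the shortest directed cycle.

3

For each vertex v, BFS finds the shortest path from v back to v.
The shortest such closed walk is K → F → L → K, length 3.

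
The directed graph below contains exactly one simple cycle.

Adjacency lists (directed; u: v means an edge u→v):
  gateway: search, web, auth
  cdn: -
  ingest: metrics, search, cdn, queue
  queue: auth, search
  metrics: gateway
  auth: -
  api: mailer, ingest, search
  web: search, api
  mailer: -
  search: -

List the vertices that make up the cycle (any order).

api, web, ingest, gateway, metrics

DFS with gray/black marking from api:
api gray
  mailer gray
  mailer black
  ingest gray
    metrics gray
      gateway gray
        search gray
        search black
        web gray
          web→search: search black — skip
          web→api: api is gray → back edge
Back edge closes the cycle api → ingest → metrics → gateway → web → api; its vertices are {api, web, ingest, gateway, metrics}.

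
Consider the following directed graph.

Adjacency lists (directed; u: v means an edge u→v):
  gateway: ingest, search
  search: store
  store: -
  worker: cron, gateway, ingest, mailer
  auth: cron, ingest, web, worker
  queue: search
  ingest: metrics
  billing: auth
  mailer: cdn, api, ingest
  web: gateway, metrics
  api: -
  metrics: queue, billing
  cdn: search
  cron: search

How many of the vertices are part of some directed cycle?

A vertex is on a directed cycle iff it belongs to a strongly connected component of size ≥ 2 (or has a self-loop).
The vertices on cycles are {web, auth, ingest, mailer, worker, billing, gateway, metrics} — 8 in total.

8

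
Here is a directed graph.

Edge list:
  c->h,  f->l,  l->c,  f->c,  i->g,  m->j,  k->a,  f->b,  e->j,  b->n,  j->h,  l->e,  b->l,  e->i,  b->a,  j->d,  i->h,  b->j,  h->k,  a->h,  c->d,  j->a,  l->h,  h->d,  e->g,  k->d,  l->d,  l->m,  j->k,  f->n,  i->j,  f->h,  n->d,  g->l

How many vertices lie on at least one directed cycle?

7

A vertex is on a directed cycle iff it belongs to a strongly connected component of size ≥ 2 (or has a self-loop).
The vertices on cycles are {a, e, g, h, i, k, l} — 7 in total.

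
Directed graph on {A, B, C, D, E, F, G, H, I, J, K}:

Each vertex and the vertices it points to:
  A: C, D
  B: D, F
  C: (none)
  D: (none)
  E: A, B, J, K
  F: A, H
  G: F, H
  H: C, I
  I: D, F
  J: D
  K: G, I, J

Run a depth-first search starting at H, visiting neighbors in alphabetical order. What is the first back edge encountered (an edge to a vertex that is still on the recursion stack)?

F->H

DFS from H (visiting neighbors in alphabetical order); mark gray on enter, black on exit:
H gray
  C gray
  C black
  I gray
    D gray
    D black
    F gray
      A gray
        A→C: C black — skip
        A→D: D black — skip
      A black
      F→H: H is gray → back edge
First back edge: F → H.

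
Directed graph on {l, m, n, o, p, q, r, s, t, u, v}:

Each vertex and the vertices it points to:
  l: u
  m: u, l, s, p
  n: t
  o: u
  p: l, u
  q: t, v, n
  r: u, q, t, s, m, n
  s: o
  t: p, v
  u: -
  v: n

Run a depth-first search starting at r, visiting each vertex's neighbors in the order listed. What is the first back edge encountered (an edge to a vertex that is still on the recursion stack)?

n->t

DFS from r (visiting each vertex's neighbors in the order listed); mark gray on enter, black on exit:
r gray
  u gray
  u black
  q gray
    t gray
      p gray
        l gray
          l→u: u black — skip
        l black
        p→u: u black — skip
      p black
      v gray
        n gray
          n→t: t is gray → back edge
First back edge: n → t.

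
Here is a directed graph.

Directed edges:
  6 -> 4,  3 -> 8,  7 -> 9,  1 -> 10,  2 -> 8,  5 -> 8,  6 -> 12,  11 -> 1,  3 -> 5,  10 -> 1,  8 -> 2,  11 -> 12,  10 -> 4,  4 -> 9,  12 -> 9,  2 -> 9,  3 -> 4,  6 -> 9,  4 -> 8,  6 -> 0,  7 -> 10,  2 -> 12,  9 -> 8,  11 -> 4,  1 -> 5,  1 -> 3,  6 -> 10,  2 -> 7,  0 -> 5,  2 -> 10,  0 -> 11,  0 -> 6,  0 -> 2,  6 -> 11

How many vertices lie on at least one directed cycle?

A vertex is on a directed cycle iff it belongs to a strongly connected component of size ≥ 2 (or has a self-loop).
The vertices on cycles are {0, 1, 2, 3, 4, 5, 6, 7, 8, 9, 10, 12} — 12 in total.

12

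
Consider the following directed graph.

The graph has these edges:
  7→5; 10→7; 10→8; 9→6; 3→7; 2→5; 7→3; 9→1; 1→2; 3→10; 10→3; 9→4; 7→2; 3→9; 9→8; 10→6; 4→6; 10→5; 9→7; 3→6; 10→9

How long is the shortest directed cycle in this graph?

2

For each vertex v, BFS finds the shortest path from v back to v.
The shortest such closed walk is 10 → 3 → 10, length 2.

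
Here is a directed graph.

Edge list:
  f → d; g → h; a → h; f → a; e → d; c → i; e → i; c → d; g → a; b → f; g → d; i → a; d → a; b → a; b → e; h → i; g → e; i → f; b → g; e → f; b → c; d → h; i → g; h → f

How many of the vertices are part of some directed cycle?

A vertex is on a directed cycle iff it belongs to a strongly connected component of size ≥ 2 (or has a self-loop).
The vertices on cycles are {a, d, e, f, g, h, i} — 7 in total.

7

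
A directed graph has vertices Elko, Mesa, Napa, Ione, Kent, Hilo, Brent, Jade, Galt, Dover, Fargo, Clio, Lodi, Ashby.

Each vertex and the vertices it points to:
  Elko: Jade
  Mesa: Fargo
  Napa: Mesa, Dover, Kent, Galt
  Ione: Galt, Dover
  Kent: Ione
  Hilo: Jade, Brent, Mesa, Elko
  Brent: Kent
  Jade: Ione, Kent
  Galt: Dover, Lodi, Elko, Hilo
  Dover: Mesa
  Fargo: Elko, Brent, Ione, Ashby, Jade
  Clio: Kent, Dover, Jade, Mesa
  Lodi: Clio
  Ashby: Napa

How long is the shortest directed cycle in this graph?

4

For each vertex v, BFS finds the shortest path from v back to v.
The shortest such closed walk is Fargo → Ashby → Napa → Mesa → Fargo, length 4.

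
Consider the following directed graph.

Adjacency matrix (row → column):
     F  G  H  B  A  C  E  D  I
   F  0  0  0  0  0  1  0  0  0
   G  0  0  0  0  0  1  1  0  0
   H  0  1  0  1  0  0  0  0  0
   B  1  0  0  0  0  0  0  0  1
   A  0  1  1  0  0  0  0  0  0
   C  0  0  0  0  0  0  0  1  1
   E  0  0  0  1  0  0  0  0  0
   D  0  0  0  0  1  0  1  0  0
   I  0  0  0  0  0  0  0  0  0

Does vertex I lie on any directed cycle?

No

I lies on a cycle iff there is a path from I back to itself.
Exploring from I, it never reaches itself; equivalently, its strongly connected component is a singleton.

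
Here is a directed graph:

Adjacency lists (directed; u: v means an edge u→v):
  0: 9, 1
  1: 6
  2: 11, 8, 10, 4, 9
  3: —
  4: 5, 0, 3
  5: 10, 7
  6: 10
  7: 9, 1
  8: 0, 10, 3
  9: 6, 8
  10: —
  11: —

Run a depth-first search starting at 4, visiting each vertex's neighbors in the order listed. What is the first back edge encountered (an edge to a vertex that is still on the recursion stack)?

0->9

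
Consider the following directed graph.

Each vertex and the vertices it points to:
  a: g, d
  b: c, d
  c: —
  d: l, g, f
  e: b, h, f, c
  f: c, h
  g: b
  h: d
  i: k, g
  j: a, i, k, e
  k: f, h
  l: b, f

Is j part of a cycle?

j lies on a cycle iff there is a path from j back to itself.
Exploring from j, it never reaches itself; equivalently, its strongly connected component is a singleton.

No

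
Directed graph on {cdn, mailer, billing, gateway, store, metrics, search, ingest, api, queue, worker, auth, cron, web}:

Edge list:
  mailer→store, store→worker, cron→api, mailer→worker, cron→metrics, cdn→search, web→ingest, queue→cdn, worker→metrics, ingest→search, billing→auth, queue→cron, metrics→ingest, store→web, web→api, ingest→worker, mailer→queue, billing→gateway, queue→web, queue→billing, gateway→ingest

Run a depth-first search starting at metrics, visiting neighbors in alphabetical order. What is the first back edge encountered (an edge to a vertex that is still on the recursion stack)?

DFS from metrics (visiting neighbors in alphabetical order); mark gray on enter, black on exit:
metrics gray
  ingest gray
    search gray
    search black
    worker gray
      worker→metrics: metrics is gray → back edge
First back edge: worker → metrics.

worker→metrics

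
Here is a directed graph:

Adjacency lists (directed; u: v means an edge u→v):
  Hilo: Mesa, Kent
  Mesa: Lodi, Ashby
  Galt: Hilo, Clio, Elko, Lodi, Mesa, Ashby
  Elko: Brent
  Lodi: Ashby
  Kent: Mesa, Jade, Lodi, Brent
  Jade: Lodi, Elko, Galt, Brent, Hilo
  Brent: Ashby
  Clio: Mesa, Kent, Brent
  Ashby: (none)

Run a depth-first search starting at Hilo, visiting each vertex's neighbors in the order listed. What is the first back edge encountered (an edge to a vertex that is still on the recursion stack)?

DFS from Hilo (visiting each vertex's neighbors in the order listed); mark gray on enter, black on exit:
Hilo gray
  Mesa gray
    Lodi gray
      Ashby gray
      Ashby black
    Lodi black
    Mesa→Ashby: Ashby black — skip
  Mesa black
  Kent gray
    Kent→Mesa: Mesa black — skip
    Jade gray
      Jade→Lodi: Lodi black — skip
      Elko gray
        Brent gray
          Brent→Ashby: Ashby black — skip
        Brent black
      Elko black
      Galt gray
        Galt→Hilo: Hilo is gray → back edge
First back edge: Galt → Hilo.

Galt->Hilo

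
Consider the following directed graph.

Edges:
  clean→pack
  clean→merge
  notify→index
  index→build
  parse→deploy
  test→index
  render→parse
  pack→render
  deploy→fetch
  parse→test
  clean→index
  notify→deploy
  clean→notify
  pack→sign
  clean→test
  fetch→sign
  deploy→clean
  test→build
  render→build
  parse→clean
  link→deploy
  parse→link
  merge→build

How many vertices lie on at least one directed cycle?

7

A vertex is on a directed cycle iff it belongs to a strongly connected component of size ≥ 2 (or has a self-loop).
The vertices on cycles are {link, pack, clean, parse, deploy, notify, render} — 7 in total.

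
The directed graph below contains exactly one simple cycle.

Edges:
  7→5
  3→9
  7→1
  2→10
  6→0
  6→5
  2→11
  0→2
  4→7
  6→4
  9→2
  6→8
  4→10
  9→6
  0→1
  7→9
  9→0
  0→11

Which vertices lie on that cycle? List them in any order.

4, 6, 7, 9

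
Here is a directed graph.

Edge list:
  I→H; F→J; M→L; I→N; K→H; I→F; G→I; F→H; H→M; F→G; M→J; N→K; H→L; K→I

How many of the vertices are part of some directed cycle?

A vertex is on a directed cycle iff it belongs to a strongly connected component of size ≥ 2 (or has a self-loop).
The vertices on cycles are {F, G, I, K, N} — 5 in total.

5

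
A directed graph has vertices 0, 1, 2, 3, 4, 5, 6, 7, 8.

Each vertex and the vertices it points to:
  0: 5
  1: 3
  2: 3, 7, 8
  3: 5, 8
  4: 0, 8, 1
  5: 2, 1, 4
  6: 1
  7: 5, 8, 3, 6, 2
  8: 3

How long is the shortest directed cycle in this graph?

For each vertex v, BFS finds the shortest path from v back to v.
The shortest such closed walk is 7 → 2 → 7, length 2.

2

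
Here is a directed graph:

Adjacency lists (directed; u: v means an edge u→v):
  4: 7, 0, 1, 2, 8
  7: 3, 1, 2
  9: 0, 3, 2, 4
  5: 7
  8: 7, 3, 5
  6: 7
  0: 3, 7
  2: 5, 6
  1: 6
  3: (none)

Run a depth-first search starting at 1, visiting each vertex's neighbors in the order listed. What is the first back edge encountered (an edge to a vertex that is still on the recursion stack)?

7->1

DFS from 1 (visiting each vertex's neighbors in the order listed); mark gray on enter, black on exit:
1 gray
  6 gray
    7 gray
      3 gray
      3 black
      7→1: 1 is gray → back edge
First back edge: 7 → 1.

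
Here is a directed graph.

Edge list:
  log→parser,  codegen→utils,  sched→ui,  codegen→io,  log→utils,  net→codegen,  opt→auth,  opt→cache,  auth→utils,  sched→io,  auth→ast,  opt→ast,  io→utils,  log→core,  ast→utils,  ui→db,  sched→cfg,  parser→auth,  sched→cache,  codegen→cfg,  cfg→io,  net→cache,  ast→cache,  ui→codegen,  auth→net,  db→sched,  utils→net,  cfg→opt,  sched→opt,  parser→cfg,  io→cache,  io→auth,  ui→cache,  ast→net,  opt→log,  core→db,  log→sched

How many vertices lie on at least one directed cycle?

14

A vertex is on a directed cycle iff it belongs to a strongly connected component of size ≥ 2 (or has a self-loop).
The vertices on cycles are {db, io, ui, ast, cfg, log, net, opt, auth, core, sched, utils, parser, codegen} — 14 in total.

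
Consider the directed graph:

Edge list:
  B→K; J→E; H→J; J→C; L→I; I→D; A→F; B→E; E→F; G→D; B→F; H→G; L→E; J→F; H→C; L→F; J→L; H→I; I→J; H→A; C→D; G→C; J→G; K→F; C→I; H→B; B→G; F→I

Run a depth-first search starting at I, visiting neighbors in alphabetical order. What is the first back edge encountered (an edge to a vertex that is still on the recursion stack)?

DFS from I (visiting neighbors in alphabetical order); mark gray on enter, black on exit:
I gray
  D gray
  D black
  J gray
    C gray
      C→D: D black — skip
      C→I: I is gray → back edge
First back edge: C → I.

C→I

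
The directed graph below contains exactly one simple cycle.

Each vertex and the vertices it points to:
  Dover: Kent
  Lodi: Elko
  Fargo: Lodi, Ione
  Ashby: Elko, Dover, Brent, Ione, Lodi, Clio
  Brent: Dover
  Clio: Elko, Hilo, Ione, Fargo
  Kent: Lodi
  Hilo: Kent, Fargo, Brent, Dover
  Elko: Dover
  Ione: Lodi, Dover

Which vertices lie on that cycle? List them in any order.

DFS with gray/black marking from Elko:
Elko gray
  Dover gray
    Kent gray
      Lodi gray
        Lodi→Elko: Elko is gray → back edge
Back edge closes the cycle Elko → Dover → Kent → Lodi → Elko; its vertices are {Elko, Kent, Lodi, Dover}.

Elko, Kent, Lodi, Dover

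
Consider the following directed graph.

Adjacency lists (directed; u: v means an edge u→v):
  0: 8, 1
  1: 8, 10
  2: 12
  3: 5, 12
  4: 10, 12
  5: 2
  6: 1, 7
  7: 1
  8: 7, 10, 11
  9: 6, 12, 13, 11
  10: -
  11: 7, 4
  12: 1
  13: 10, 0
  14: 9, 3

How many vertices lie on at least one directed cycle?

6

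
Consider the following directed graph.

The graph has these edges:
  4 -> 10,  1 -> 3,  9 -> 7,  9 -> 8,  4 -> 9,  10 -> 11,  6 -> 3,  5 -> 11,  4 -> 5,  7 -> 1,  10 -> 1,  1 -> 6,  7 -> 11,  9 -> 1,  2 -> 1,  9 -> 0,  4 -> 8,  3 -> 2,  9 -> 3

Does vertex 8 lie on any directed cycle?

No

8 lies on a cycle iff there is a path from 8 back to itself.
Exploring from 8, it never reaches itself; equivalently, its strongly connected component is a singleton.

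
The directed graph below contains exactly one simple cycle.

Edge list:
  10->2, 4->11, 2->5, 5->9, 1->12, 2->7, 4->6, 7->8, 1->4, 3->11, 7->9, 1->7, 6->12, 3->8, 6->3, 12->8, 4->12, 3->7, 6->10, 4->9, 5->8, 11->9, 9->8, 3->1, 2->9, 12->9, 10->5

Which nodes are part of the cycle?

1, 3, 4, 6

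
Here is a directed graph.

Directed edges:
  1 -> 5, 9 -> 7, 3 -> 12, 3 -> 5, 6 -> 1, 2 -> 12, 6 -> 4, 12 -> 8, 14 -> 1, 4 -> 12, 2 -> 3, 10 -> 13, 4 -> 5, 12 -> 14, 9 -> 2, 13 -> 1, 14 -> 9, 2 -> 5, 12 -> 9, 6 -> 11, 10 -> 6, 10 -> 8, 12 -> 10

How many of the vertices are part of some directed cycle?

A vertex is on a directed cycle iff it belongs to a strongly connected component of size ≥ 2 (or has a self-loop).
The vertices on cycles are {2, 3, 4, 6, 9, 10, 12, 14} — 8 in total.

8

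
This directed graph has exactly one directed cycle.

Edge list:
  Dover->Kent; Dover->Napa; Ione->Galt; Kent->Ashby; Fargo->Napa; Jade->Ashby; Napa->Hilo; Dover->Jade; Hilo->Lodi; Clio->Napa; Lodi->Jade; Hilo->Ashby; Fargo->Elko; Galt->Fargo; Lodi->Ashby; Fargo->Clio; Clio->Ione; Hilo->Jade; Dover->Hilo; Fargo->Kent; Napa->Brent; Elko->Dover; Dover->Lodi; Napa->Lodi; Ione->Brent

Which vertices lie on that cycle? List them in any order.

DFS with gray/black marking from Fargo:
Fargo gray
  Napa gray
    Hilo gray
      Ashby gray
      Ashby black
      Jade gray
        Jade→Ashby: Ashby black — skip
      Jade black
      Lodi gray
        Lodi→Ashby: Ashby black — skip
        Lodi→Jade: Jade black — skip
      Lodi black
    Hilo black
    Brent gray
    Brent black
    Napa→Lodi: Lodi black — skip
  Napa black
  Elko gray
    Dover gray
      Dover→Jade: Jade black — skip
      Dover→Hilo: Hilo black — skip
      Dover→Lodi: Lodi black — skip
      Kent gray
        Kent→Ashby: Ashby black — skip
      Kent black
      Dover→Napa: Napa black — skip
    Dover black
  Elko black
  Fargo→Kent: Kent black — skip
  Clio gray
    Clio→Napa: Napa black — skip
    Ione gray
      Ione→Brent: Brent black — skip
      Galt gray
        Galt→Fargo: Fargo is gray → back edge
Back edge closes the cycle Fargo → Clio → Ione → Galt → Fargo; its vertices are {Clio, Galt, Ione, Fargo}.

Clio, Galt, Ione, Fargo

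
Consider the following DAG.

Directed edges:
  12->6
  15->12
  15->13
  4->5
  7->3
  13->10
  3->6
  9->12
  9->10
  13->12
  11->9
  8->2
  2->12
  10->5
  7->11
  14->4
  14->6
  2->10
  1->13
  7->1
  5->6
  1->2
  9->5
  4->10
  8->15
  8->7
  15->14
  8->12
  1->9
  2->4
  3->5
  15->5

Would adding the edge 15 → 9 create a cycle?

No

Adding 15→9 creates a cycle iff 9 can already reach 15.
Explore from 9: no path reaches 15. The graph stays acyclic.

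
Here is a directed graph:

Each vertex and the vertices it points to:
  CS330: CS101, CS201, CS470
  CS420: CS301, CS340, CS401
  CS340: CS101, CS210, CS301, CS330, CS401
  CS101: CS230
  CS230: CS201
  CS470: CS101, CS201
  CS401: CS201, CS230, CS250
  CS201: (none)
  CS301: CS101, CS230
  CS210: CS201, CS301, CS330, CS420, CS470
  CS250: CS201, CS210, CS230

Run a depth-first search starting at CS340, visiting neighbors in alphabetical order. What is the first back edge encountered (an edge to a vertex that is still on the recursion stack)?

CS420→CS340

DFS from CS340 (visiting neighbors in alphabetical order); mark gray on enter, black on exit:
CS340 gray
  CS101 gray
    CS230 gray
      CS201 gray
      CS201 black
    CS230 black
  CS101 black
  CS210 gray
    CS210→CS201: CS201 black — skip
    CS301 gray
      CS301→CS101: CS101 black — skip
      CS301→CS230: CS230 black — skip
    CS301 black
    CS330 gray
      CS330→CS101: CS101 black — skip
      CS330→CS201: CS201 black — skip
      CS470 gray
        CS470→CS101: CS101 black — skip
        CS470→CS201: CS201 black — skip
      CS470 black
    CS330 black
    CS420 gray
      CS420→CS301: CS301 black — skip
      CS420→CS340: CS340 is gray → back edge
First back edge: CS420 → CS340.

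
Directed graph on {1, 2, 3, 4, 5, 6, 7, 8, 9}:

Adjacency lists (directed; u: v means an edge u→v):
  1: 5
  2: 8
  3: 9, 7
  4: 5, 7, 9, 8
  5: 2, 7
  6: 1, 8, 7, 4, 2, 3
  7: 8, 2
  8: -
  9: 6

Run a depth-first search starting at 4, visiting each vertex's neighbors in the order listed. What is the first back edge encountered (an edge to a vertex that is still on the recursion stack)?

6→4

DFS from 4 (visiting each vertex's neighbors in the order listed); mark gray on enter, black on exit:
4 gray
  5 gray
    2 gray
      8 gray
      8 black
    2 black
    7 gray
      7→8: 8 black — skip
      7→2: 2 black — skip
    7 black
  5 black
  4→7: 7 black — skip
  9 gray
    6 gray
      1 gray
        1→5: 5 black — skip
      1 black
      6→8: 8 black — skip
      6→7: 7 black — skip
      6→4: 4 is gray → back edge
First back edge: 6 → 4.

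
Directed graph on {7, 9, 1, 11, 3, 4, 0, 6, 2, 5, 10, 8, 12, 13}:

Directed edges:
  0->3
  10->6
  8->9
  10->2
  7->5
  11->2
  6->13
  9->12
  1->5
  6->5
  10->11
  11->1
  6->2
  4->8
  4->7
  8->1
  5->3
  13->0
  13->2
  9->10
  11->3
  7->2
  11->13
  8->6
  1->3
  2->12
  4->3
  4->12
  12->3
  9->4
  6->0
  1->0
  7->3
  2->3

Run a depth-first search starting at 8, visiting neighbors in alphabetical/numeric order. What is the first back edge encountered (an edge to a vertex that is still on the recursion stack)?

4->8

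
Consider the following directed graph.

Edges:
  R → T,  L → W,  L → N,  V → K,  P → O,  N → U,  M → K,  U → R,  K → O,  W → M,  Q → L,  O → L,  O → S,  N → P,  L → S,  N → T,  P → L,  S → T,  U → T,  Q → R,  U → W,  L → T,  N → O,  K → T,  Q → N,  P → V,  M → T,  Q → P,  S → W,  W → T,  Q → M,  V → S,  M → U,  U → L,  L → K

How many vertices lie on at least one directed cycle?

A vertex is on a directed cycle iff it belongs to a strongly connected component of size ≥ 2 (or has a self-loop).
The vertices on cycles are {K, L, M, N, O, P, S, U, V, W} — 10 in total.

10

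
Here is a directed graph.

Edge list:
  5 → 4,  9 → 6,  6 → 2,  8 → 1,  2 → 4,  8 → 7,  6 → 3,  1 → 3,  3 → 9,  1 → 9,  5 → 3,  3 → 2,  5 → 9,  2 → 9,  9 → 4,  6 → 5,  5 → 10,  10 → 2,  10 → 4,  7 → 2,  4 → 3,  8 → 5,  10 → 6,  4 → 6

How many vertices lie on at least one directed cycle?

A vertex is on a directed cycle iff it belongs to a strongly connected component of size ≥ 2 (or has a self-loop).
The vertices on cycles are {2, 3, 4, 5, 6, 9, 10} — 7 in total.

7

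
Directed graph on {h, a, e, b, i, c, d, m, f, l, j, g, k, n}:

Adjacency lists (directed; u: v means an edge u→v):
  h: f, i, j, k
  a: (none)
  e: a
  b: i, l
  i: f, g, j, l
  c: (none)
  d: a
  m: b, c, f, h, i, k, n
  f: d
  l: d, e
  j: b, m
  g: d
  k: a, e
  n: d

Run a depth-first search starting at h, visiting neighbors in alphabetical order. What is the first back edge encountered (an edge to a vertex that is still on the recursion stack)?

b→i

DFS from h (visiting neighbors in alphabetical order); mark gray on enter, black on exit:
h gray
  f gray
    d gray
      a gray
      a black
    d black
  f black
  i gray
    i→f: f black — skip
    g gray
      g→d: d black — skip
    g black
    j gray
      b gray
        b→i: i is gray → back edge
First back edge: b → i.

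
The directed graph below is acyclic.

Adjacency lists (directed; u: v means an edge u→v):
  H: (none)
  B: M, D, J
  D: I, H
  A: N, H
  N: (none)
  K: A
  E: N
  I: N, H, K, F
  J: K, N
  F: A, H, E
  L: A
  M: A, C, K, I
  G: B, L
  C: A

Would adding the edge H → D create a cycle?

Yes

Adding H→D creates a cycle iff D can already reach H.
Path from D: D → H.
So D → … → H → D is a cycle.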